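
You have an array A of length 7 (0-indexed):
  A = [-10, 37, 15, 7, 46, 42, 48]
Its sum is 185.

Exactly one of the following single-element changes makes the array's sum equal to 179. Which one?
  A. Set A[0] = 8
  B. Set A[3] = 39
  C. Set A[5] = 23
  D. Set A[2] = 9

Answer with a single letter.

Answer: D

Derivation:
Option A: A[0] -10->8, delta=18, new_sum=185+(18)=203
Option B: A[3] 7->39, delta=32, new_sum=185+(32)=217
Option C: A[5] 42->23, delta=-19, new_sum=185+(-19)=166
Option D: A[2] 15->9, delta=-6, new_sum=185+(-6)=179 <-- matches target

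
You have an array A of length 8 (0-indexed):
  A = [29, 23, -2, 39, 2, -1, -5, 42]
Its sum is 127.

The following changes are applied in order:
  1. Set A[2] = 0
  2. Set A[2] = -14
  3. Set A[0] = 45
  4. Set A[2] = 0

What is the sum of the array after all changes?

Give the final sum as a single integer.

Answer: 145

Derivation:
Initial sum: 127
Change 1: A[2] -2 -> 0, delta = 2, sum = 129
Change 2: A[2] 0 -> -14, delta = -14, sum = 115
Change 3: A[0] 29 -> 45, delta = 16, sum = 131
Change 4: A[2] -14 -> 0, delta = 14, sum = 145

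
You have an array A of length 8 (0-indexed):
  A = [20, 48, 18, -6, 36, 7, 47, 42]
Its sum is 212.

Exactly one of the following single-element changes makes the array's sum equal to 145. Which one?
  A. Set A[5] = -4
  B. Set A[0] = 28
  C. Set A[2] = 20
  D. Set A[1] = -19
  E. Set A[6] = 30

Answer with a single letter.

Answer: D

Derivation:
Option A: A[5] 7->-4, delta=-11, new_sum=212+(-11)=201
Option B: A[0] 20->28, delta=8, new_sum=212+(8)=220
Option C: A[2] 18->20, delta=2, new_sum=212+(2)=214
Option D: A[1] 48->-19, delta=-67, new_sum=212+(-67)=145 <-- matches target
Option E: A[6] 47->30, delta=-17, new_sum=212+(-17)=195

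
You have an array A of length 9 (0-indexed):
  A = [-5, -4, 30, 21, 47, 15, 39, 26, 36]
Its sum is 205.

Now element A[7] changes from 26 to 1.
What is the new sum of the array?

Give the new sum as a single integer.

Answer: 180

Derivation:
Old value at index 7: 26
New value at index 7: 1
Delta = 1 - 26 = -25
New sum = old_sum + delta = 205 + (-25) = 180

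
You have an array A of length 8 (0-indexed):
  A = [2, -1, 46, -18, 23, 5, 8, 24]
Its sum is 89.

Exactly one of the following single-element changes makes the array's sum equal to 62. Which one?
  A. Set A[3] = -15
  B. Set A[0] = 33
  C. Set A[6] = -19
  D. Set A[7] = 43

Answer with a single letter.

Option A: A[3] -18->-15, delta=3, new_sum=89+(3)=92
Option B: A[0] 2->33, delta=31, new_sum=89+(31)=120
Option C: A[6] 8->-19, delta=-27, new_sum=89+(-27)=62 <-- matches target
Option D: A[7] 24->43, delta=19, new_sum=89+(19)=108

Answer: C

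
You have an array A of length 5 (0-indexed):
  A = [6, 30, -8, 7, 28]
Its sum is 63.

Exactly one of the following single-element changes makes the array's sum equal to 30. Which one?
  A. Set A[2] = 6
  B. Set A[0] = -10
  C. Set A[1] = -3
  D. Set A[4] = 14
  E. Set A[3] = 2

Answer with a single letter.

Option A: A[2] -8->6, delta=14, new_sum=63+(14)=77
Option B: A[0] 6->-10, delta=-16, new_sum=63+(-16)=47
Option C: A[1] 30->-3, delta=-33, new_sum=63+(-33)=30 <-- matches target
Option D: A[4] 28->14, delta=-14, new_sum=63+(-14)=49
Option E: A[3] 7->2, delta=-5, new_sum=63+(-5)=58

Answer: C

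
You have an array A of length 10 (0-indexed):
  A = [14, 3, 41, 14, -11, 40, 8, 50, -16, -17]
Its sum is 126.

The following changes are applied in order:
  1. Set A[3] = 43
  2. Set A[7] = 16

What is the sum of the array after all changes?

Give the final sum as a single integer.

Answer: 121

Derivation:
Initial sum: 126
Change 1: A[3] 14 -> 43, delta = 29, sum = 155
Change 2: A[7] 50 -> 16, delta = -34, sum = 121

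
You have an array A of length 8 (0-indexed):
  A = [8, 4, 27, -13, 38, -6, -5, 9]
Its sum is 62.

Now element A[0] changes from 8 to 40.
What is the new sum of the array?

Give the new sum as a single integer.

Answer: 94

Derivation:
Old value at index 0: 8
New value at index 0: 40
Delta = 40 - 8 = 32
New sum = old_sum + delta = 62 + (32) = 94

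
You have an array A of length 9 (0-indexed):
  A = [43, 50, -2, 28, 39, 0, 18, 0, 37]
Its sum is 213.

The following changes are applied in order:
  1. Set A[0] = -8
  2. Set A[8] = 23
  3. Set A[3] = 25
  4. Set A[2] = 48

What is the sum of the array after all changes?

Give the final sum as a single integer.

Initial sum: 213
Change 1: A[0] 43 -> -8, delta = -51, sum = 162
Change 2: A[8] 37 -> 23, delta = -14, sum = 148
Change 3: A[3] 28 -> 25, delta = -3, sum = 145
Change 4: A[2] -2 -> 48, delta = 50, sum = 195

Answer: 195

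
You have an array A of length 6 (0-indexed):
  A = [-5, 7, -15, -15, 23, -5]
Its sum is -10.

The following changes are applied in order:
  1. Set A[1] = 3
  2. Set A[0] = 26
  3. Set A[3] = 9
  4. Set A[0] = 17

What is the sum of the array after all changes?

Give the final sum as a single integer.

Initial sum: -10
Change 1: A[1] 7 -> 3, delta = -4, sum = -14
Change 2: A[0] -5 -> 26, delta = 31, sum = 17
Change 3: A[3] -15 -> 9, delta = 24, sum = 41
Change 4: A[0] 26 -> 17, delta = -9, sum = 32

Answer: 32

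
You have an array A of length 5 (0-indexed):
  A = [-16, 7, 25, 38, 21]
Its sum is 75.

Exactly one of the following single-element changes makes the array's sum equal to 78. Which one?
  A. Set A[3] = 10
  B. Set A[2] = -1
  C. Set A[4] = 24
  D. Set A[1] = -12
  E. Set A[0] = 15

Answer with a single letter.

Option A: A[3] 38->10, delta=-28, new_sum=75+(-28)=47
Option B: A[2] 25->-1, delta=-26, new_sum=75+(-26)=49
Option C: A[4] 21->24, delta=3, new_sum=75+(3)=78 <-- matches target
Option D: A[1] 7->-12, delta=-19, new_sum=75+(-19)=56
Option E: A[0] -16->15, delta=31, new_sum=75+(31)=106

Answer: C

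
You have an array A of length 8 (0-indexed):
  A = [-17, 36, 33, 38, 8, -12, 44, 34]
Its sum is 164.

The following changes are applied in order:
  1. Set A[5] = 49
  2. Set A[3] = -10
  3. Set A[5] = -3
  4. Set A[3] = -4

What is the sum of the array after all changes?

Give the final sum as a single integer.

Answer: 131

Derivation:
Initial sum: 164
Change 1: A[5] -12 -> 49, delta = 61, sum = 225
Change 2: A[3] 38 -> -10, delta = -48, sum = 177
Change 3: A[5] 49 -> -3, delta = -52, sum = 125
Change 4: A[3] -10 -> -4, delta = 6, sum = 131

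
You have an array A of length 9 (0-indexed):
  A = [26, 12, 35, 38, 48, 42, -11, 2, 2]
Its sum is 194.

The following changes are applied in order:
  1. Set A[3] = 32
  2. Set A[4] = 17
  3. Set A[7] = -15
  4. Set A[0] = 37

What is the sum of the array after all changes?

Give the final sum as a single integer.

Answer: 151

Derivation:
Initial sum: 194
Change 1: A[3] 38 -> 32, delta = -6, sum = 188
Change 2: A[4] 48 -> 17, delta = -31, sum = 157
Change 3: A[7] 2 -> -15, delta = -17, sum = 140
Change 4: A[0] 26 -> 37, delta = 11, sum = 151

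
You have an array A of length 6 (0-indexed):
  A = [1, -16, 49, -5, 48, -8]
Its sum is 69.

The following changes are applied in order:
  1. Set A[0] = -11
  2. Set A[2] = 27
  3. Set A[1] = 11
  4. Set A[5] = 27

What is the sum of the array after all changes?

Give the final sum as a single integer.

Answer: 97

Derivation:
Initial sum: 69
Change 1: A[0] 1 -> -11, delta = -12, sum = 57
Change 2: A[2] 49 -> 27, delta = -22, sum = 35
Change 3: A[1] -16 -> 11, delta = 27, sum = 62
Change 4: A[5] -8 -> 27, delta = 35, sum = 97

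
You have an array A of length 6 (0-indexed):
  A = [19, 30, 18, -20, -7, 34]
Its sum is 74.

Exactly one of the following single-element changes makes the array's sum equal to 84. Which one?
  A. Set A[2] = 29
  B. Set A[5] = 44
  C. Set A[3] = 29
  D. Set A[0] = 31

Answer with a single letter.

Answer: B

Derivation:
Option A: A[2] 18->29, delta=11, new_sum=74+(11)=85
Option B: A[5] 34->44, delta=10, new_sum=74+(10)=84 <-- matches target
Option C: A[3] -20->29, delta=49, new_sum=74+(49)=123
Option D: A[0] 19->31, delta=12, new_sum=74+(12)=86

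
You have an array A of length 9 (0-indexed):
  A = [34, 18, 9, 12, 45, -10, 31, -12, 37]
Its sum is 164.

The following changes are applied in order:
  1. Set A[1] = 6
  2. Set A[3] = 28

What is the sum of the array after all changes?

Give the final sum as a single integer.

Initial sum: 164
Change 1: A[1] 18 -> 6, delta = -12, sum = 152
Change 2: A[3] 12 -> 28, delta = 16, sum = 168

Answer: 168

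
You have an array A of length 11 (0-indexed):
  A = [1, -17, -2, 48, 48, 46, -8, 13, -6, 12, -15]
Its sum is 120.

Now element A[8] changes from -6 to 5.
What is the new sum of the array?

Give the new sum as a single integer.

Old value at index 8: -6
New value at index 8: 5
Delta = 5 - -6 = 11
New sum = old_sum + delta = 120 + (11) = 131

Answer: 131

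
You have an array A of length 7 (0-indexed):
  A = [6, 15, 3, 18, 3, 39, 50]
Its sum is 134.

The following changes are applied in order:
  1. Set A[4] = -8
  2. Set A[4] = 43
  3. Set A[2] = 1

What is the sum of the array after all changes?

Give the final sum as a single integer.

Answer: 172

Derivation:
Initial sum: 134
Change 1: A[4] 3 -> -8, delta = -11, sum = 123
Change 2: A[4] -8 -> 43, delta = 51, sum = 174
Change 3: A[2] 3 -> 1, delta = -2, sum = 172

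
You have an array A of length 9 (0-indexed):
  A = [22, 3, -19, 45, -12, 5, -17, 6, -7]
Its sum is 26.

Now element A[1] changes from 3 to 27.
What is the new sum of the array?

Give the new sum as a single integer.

Answer: 50

Derivation:
Old value at index 1: 3
New value at index 1: 27
Delta = 27 - 3 = 24
New sum = old_sum + delta = 26 + (24) = 50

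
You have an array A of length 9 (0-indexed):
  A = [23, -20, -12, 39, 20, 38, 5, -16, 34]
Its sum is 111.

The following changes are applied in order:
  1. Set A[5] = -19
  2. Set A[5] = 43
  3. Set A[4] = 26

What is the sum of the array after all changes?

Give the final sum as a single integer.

Initial sum: 111
Change 1: A[5] 38 -> -19, delta = -57, sum = 54
Change 2: A[5] -19 -> 43, delta = 62, sum = 116
Change 3: A[4] 20 -> 26, delta = 6, sum = 122

Answer: 122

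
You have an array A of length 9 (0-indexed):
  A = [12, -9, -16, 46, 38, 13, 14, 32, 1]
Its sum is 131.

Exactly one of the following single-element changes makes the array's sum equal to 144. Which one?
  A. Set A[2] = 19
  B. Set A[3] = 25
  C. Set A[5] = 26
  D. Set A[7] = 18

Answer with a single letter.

Option A: A[2] -16->19, delta=35, new_sum=131+(35)=166
Option B: A[3] 46->25, delta=-21, new_sum=131+(-21)=110
Option C: A[5] 13->26, delta=13, new_sum=131+(13)=144 <-- matches target
Option D: A[7] 32->18, delta=-14, new_sum=131+(-14)=117

Answer: C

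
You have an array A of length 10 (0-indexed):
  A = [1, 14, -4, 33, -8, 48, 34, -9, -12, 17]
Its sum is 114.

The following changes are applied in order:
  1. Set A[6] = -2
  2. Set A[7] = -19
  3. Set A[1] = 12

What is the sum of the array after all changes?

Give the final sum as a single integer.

Initial sum: 114
Change 1: A[6] 34 -> -2, delta = -36, sum = 78
Change 2: A[7] -9 -> -19, delta = -10, sum = 68
Change 3: A[1] 14 -> 12, delta = -2, sum = 66

Answer: 66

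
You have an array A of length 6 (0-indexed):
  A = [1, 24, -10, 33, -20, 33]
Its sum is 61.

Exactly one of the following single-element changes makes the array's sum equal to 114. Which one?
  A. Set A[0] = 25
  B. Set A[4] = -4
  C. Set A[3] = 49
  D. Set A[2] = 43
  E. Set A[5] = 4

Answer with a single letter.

Option A: A[0] 1->25, delta=24, new_sum=61+(24)=85
Option B: A[4] -20->-4, delta=16, new_sum=61+(16)=77
Option C: A[3] 33->49, delta=16, new_sum=61+(16)=77
Option D: A[2] -10->43, delta=53, new_sum=61+(53)=114 <-- matches target
Option E: A[5] 33->4, delta=-29, new_sum=61+(-29)=32

Answer: D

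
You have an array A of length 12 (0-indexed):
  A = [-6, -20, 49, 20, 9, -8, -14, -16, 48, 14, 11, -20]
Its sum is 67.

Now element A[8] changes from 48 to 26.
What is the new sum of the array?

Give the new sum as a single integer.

Answer: 45

Derivation:
Old value at index 8: 48
New value at index 8: 26
Delta = 26 - 48 = -22
New sum = old_sum + delta = 67 + (-22) = 45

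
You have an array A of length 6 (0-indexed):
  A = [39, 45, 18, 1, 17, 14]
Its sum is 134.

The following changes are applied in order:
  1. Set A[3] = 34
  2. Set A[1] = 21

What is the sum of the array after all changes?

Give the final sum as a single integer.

Answer: 143

Derivation:
Initial sum: 134
Change 1: A[3] 1 -> 34, delta = 33, sum = 167
Change 2: A[1] 45 -> 21, delta = -24, sum = 143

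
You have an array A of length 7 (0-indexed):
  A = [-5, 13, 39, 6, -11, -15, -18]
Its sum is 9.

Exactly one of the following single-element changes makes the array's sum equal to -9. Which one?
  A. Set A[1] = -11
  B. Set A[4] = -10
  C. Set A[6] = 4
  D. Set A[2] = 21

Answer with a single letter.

Option A: A[1] 13->-11, delta=-24, new_sum=9+(-24)=-15
Option B: A[4] -11->-10, delta=1, new_sum=9+(1)=10
Option C: A[6] -18->4, delta=22, new_sum=9+(22)=31
Option D: A[2] 39->21, delta=-18, new_sum=9+(-18)=-9 <-- matches target

Answer: D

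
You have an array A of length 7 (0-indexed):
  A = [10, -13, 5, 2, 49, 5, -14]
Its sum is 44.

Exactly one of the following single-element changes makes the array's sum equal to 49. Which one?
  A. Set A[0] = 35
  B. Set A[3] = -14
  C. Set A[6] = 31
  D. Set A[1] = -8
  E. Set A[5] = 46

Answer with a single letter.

Option A: A[0] 10->35, delta=25, new_sum=44+(25)=69
Option B: A[3] 2->-14, delta=-16, new_sum=44+(-16)=28
Option C: A[6] -14->31, delta=45, new_sum=44+(45)=89
Option D: A[1] -13->-8, delta=5, new_sum=44+(5)=49 <-- matches target
Option E: A[5] 5->46, delta=41, new_sum=44+(41)=85

Answer: D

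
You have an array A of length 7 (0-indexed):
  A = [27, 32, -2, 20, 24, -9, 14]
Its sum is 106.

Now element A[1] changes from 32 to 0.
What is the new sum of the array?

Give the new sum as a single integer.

Answer: 74

Derivation:
Old value at index 1: 32
New value at index 1: 0
Delta = 0 - 32 = -32
New sum = old_sum + delta = 106 + (-32) = 74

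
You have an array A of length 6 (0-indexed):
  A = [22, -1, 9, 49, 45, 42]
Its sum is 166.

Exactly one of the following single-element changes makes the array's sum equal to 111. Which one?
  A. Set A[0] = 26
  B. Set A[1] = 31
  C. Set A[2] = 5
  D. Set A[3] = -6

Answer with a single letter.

Option A: A[0] 22->26, delta=4, new_sum=166+(4)=170
Option B: A[1] -1->31, delta=32, new_sum=166+(32)=198
Option C: A[2] 9->5, delta=-4, new_sum=166+(-4)=162
Option D: A[3] 49->-6, delta=-55, new_sum=166+(-55)=111 <-- matches target

Answer: D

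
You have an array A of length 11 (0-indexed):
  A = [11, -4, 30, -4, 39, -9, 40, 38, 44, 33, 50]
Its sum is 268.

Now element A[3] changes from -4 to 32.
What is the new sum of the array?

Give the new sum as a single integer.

Old value at index 3: -4
New value at index 3: 32
Delta = 32 - -4 = 36
New sum = old_sum + delta = 268 + (36) = 304

Answer: 304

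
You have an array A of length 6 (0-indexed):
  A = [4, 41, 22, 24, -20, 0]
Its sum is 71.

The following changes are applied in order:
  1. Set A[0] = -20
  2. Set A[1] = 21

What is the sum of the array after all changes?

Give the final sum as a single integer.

Answer: 27

Derivation:
Initial sum: 71
Change 1: A[0] 4 -> -20, delta = -24, sum = 47
Change 2: A[1] 41 -> 21, delta = -20, sum = 27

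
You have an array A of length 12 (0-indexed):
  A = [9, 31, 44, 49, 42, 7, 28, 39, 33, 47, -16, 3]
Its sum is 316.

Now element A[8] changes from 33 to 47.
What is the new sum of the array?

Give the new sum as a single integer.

Old value at index 8: 33
New value at index 8: 47
Delta = 47 - 33 = 14
New sum = old_sum + delta = 316 + (14) = 330

Answer: 330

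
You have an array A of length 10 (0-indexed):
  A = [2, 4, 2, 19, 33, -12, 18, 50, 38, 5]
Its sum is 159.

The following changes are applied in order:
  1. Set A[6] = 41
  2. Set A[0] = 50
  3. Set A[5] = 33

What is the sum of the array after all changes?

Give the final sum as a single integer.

Initial sum: 159
Change 1: A[6] 18 -> 41, delta = 23, sum = 182
Change 2: A[0] 2 -> 50, delta = 48, sum = 230
Change 3: A[5] -12 -> 33, delta = 45, sum = 275

Answer: 275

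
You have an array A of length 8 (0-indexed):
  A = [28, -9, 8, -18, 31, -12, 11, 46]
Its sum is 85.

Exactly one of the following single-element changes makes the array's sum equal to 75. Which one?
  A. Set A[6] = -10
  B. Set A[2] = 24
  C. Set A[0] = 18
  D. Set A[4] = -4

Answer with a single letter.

Answer: C

Derivation:
Option A: A[6] 11->-10, delta=-21, new_sum=85+(-21)=64
Option B: A[2] 8->24, delta=16, new_sum=85+(16)=101
Option C: A[0] 28->18, delta=-10, new_sum=85+(-10)=75 <-- matches target
Option D: A[4] 31->-4, delta=-35, new_sum=85+(-35)=50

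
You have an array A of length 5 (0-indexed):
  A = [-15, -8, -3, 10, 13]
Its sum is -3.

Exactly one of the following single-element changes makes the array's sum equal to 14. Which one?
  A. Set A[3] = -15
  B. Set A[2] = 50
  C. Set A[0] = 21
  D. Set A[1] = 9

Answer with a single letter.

Option A: A[3] 10->-15, delta=-25, new_sum=-3+(-25)=-28
Option B: A[2] -3->50, delta=53, new_sum=-3+(53)=50
Option C: A[0] -15->21, delta=36, new_sum=-3+(36)=33
Option D: A[1] -8->9, delta=17, new_sum=-3+(17)=14 <-- matches target

Answer: D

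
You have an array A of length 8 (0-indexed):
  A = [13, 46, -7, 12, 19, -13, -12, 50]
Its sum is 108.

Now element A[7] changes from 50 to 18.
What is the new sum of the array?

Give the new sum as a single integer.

Answer: 76

Derivation:
Old value at index 7: 50
New value at index 7: 18
Delta = 18 - 50 = -32
New sum = old_sum + delta = 108 + (-32) = 76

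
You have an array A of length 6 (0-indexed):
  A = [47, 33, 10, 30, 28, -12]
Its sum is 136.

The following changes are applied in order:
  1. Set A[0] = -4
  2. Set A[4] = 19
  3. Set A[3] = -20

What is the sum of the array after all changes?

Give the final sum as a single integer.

Answer: 26

Derivation:
Initial sum: 136
Change 1: A[0] 47 -> -4, delta = -51, sum = 85
Change 2: A[4] 28 -> 19, delta = -9, sum = 76
Change 3: A[3] 30 -> -20, delta = -50, sum = 26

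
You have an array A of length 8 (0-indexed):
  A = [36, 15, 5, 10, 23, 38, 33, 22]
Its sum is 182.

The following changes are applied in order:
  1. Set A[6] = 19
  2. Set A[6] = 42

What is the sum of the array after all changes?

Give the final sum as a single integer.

Initial sum: 182
Change 1: A[6] 33 -> 19, delta = -14, sum = 168
Change 2: A[6] 19 -> 42, delta = 23, sum = 191

Answer: 191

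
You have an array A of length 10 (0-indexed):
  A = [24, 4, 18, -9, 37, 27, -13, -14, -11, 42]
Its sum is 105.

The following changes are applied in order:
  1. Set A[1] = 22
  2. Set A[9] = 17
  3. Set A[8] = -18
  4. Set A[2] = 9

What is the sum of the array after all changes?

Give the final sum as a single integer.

Answer: 82

Derivation:
Initial sum: 105
Change 1: A[1] 4 -> 22, delta = 18, sum = 123
Change 2: A[9] 42 -> 17, delta = -25, sum = 98
Change 3: A[8] -11 -> -18, delta = -7, sum = 91
Change 4: A[2] 18 -> 9, delta = -9, sum = 82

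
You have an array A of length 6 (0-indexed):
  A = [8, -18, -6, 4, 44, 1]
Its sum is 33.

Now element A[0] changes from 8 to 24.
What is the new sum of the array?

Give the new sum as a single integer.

Old value at index 0: 8
New value at index 0: 24
Delta = 24 - 8 = 16
New sum = old_sum + delta = 33 + (16) = 49

Answer: 49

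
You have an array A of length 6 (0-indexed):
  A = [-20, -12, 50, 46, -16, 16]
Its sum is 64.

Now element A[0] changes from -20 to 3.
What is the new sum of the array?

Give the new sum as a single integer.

Old value at index 0: -20
New value at index 0: 3
Delta = 3 - -20 = 23
New sum = old_sum + delta = 64 + (23) = 87

Answer: 87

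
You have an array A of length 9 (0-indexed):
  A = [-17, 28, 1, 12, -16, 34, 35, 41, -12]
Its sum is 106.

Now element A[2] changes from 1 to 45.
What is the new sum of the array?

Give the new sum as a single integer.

Old value at index 2: 1
New value at index 2: 45
Delta = 45 - 1 = 44
New sum = old_sum + delta = 106 + (44) = 150

Answer: 150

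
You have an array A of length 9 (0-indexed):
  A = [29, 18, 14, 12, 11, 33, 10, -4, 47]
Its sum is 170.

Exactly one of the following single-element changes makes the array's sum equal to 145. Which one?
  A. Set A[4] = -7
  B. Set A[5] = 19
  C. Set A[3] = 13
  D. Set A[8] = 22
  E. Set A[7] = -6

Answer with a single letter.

Answer: D

Derivation:
Option A: A[4] 11->-7, delta=-18, new_sum=170+(-18)=152
Option B: A[5] 33->19, delta=-14, new_sum=170+(-14)=156
Option C: A[3] 12->13, delta=1, new_sum=170+(1)=171
Option D: A[8] 47->22, delta=-25, new_sum=170+(-25)=145 <-- matches target
Option E: A[7] -4->-6, delta=-2, new_sum=170+(-2)=168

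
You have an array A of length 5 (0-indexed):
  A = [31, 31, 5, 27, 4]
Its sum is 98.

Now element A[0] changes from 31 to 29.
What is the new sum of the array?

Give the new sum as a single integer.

Old value at index 0: 31
New value at index 0: 29
Delta = 29 - 31 = -2
New sum = old_sum + delta = 98 + (-2) = 96

Answer: 96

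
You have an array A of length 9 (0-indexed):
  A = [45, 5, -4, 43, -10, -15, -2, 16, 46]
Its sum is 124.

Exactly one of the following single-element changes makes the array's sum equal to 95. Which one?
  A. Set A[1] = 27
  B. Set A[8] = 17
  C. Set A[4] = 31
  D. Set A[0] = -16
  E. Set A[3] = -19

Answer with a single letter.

Option A: A[1] 5->27, delta=22, new_sum=124+(22)=146
Option B: A[8] 46->17, delta=-29, new_sum=124+(-29)=95 <-- matches target
Option C: A[4] -10->31, delta=41, new_sum=124+(41)=165
Option D: A[0] 45->-16, delta=-61, new_sum=124+(-61)=63
Option E: A[3] 43->-19, delta=-62, new_sum=124+(-62)=62

Answer: B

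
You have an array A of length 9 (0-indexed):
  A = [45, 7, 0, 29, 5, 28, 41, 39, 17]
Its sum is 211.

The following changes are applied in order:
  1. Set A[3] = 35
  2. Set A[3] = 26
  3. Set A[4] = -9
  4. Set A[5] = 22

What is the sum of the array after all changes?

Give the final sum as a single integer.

Initial sum: 211
Change 1: A[3] 29 -> 35, delta = 6, sum = 217
Change 2: A[3] 35 -> 26, delta = -9, sum = 208
Change 3: A[4] 5 -> -9, delta = -14, sum = 194
Change 4: A[5] 28 -> 22, delta = -6, sum = 188

Answer: 188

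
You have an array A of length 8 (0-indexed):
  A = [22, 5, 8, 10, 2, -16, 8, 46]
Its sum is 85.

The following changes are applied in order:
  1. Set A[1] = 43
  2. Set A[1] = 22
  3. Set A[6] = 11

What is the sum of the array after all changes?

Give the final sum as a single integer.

Initial sum: 85
Change 1: A[1] 5 -> 43, delta = 38, sum = 123
Change 2: A[1] 43 -> 22, delta = -21, sum = 102
Change 3: A[6] 8 -> 11, delta = 3, sum = 105

Answer: 105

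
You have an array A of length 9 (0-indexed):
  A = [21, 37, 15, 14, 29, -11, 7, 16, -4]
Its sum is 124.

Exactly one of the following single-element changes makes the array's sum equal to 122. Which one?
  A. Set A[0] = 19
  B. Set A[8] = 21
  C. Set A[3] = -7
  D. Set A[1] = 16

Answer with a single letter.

Option A: A[0] 21->19, delta=-2, new_sum=124+(-2)=122 <-- matches target
Option B: A[8] -4->21, delta=25, new_sum=124+(25)=149
Option C: A[3] 14->-7, delta=-21, new_sum=124+(-21)=103
Option D: A[1] 37->16, delta=-21, new_sum=124+(-21)=103

Answer: A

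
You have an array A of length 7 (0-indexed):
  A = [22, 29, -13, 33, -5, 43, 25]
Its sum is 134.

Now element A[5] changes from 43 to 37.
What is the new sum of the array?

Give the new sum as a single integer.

Old value at index 5: 43
New value at index 5: 37
Delta = 37 - 43 = -6
New sum = old_sum + delta = 134 + (-6) = 128

Answer: 128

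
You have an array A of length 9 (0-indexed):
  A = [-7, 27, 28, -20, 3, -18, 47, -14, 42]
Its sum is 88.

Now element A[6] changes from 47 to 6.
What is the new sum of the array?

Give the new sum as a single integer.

Old value at index 6: 47
New value at index 6: 6
Delta = 6 - 47 = -41
New sum = old_sum + delta = 88 + (-41) = 47

Answer: 47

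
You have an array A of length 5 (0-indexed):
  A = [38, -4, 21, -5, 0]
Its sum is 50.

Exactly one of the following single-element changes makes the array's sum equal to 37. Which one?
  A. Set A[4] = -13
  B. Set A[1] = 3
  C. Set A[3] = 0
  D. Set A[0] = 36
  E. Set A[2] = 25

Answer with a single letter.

Answer: A

Derivation:
Option A: A[4] 0->-13, delta=-13, new_sum=50+(-13)=37 <-- matches target
Option B: A[1] -4->3, delta=7, new_sum=50+(7)=57
Option C: A[3] -5->0, delta=5, new_sum=50+(5)=55
Option D: A[0] 38->36, delta=-2, new_sum=50+(-2)=48
Option E: A[2] 21->25, delta=4, new_sum=50+(4)=54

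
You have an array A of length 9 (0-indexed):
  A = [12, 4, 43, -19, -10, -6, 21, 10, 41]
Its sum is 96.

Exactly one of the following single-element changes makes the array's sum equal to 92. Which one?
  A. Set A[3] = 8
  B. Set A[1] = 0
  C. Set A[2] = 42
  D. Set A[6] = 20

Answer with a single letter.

Answer: B

Derivation:
Option A: A[3] -19->8, delta=27, new_sum=96+(27)=123
Option B: A[1] 4->0, delta=-4, new_sum=96+(-4)=92 <-- matches target
Option C: A[2] 43->42, delta=-1, new_sum=96+(-1)=95
Option D: A[6] 21->20, delta=-1, new_sum=96+(-1)=95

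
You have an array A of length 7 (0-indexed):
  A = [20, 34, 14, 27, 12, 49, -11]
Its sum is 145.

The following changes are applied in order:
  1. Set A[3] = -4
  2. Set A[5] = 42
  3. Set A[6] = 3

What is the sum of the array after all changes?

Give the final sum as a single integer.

Answer: 121

Derivation:
Initial sum: 145
Change 1: A[3] 27 -> -4, delta = -31, sum = 114
Change 2: A[5] 49 -> 42, delta = -7, sum = 107
Change 3: A[6] -11 -> 3, delta = 14, sum = 121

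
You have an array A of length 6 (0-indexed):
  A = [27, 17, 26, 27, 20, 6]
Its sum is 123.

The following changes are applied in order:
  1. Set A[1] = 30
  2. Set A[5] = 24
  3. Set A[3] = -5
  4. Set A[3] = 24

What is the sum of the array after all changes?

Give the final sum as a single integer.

Answer: 151

Derivation:
Initial sum: 123
Change 1: A[1] 17 -> 30, delta = 13, sum = 136
Change 2: A[5] 6 -> 24, delta = 18, sum = 154
Change 3: A[3] 27 -> -5, delta = -32, sum = 122
Change 4: A[3] -5 -> 24, delta = 29, sum = 151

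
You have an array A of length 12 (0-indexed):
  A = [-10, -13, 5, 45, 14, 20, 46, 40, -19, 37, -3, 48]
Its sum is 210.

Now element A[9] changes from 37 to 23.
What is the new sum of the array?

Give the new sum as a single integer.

Answer: 196

Derivation:
Old value at index 9: 37
New value at index 9: 23
Delta = 23 - 37 = -14
New sum = old_sum + delta = 210 + (-14) = 196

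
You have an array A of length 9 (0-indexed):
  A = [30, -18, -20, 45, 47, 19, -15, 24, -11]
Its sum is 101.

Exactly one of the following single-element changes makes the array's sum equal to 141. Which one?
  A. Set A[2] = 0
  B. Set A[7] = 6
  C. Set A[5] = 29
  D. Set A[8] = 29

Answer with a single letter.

Answer: D

Derivation:
Option A: A[2] -20->0, delta=20, new_sum=101+(20)=121
Option B: A[7] 24->6, delta=-18, new_sum=101+(-18)=83
Option C: A[5] 19->29, delta=10, new_sum=101+(10)=111
Option D: A[8] -11->29, delta=40, new_sum=101+(40)=141 <-- matches target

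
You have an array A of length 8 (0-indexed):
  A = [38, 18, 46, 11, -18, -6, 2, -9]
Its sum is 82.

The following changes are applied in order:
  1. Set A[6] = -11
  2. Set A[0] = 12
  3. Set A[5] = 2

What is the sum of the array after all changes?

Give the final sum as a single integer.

Initial sum: 82
Change 1: A[6] 2 -> -11, delta = -13, sum = 69
Change 2: A[0] 38 -> 12, delta = -26, sum = 43
Change 3: A[5] -6 -> 2, delta = 8, sum = 51

Answer: 51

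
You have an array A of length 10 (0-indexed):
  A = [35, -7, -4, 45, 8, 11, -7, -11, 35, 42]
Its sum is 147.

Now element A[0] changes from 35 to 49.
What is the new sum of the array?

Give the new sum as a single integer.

Old value at index 0: 35
New value at index 0: 49
Delta = 49 - 35 = 14
New sum = old_sum + delta = 147 + (14) = 161

Answer: 161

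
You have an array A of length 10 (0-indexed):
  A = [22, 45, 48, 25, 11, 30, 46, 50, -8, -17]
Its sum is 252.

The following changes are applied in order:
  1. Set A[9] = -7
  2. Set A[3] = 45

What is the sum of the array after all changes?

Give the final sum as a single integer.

Initial sum: 252
Change 1: A[9] -17 -> -7, delta = 10, sum = 262
Change 2: A[3] 25 -> 45, delta = 20, sum = 282

Answer: 282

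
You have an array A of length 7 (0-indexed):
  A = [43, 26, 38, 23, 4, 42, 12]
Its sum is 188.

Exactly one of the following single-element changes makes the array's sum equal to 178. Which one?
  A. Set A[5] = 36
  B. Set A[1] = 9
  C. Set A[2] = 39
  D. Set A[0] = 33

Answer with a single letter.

Answer: D

Derivation:
Option A: A[5] 42->36, delta=-6, new_sum=188+(-6)=182
Option B: A[1] 26->9, delta=-17, new_sum=188+(-17)=171
Option C: A[2] 38->39, delta=1, new_sum=188+(1)=189
Option D: A[0] 43->33, delta=-10, new_sum=188+(-10)=178 <-- matches target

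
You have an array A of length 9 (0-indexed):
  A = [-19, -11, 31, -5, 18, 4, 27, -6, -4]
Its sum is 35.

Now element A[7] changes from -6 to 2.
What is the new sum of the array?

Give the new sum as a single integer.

Answer: 43

Derivation:
Old value at index 7: -6
New value at index 7: 2
Delta = 2 - -6 = 8
New sum = old_sum + delta = 35 + (8) = 43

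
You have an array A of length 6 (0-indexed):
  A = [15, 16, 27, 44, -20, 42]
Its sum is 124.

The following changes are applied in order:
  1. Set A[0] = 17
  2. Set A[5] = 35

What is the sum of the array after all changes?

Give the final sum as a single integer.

Initial sum: 124
Change 1: A[0] 15 -> 17, delta = 2, sum = 126
Change 2: A[5] 42 -> 35, delta = -7, sum = 119

Answer: 119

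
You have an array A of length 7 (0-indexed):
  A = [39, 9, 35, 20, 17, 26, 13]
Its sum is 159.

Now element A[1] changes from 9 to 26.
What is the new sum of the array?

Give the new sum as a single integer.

Answer: 176

Derivation:
Old value at index 1: 9
New value at index 1: 26
Delta = 26 - 9 = 17
New sum = old_sum + delta = 159 + (17) = 176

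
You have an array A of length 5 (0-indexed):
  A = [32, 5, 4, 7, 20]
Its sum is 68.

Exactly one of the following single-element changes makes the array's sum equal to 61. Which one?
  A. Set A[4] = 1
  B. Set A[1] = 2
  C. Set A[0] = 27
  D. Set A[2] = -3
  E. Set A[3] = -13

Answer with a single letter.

Option A: A[4] 20->1, delta=-19, new_sum=68+(-19)=49
Option B: A[1] 5->2, delta=-3, new_sum=68+(-3)=65
Option C: A[0] 32->27, delta=-5, new_sum=68+(-5)=63
Option D: A[2] 4->-3, delta=-7, new_sum=68+(-7)=61 <-- matches target
Option E: A[3] 7->-13, delta=-20, new_sum=68+(-20)=48

Answer: D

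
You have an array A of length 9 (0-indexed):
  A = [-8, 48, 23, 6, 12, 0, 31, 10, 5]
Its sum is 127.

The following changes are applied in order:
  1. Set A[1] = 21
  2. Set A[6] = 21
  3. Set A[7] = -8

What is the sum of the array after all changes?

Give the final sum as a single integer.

Answer: 72

Derivation:
Initial sum: 127
Change 1: A[1] 48 -> 21, delta = -27, sum = 100
Change 2: A[6] 31 -> 21, delta = -10, sum = 90
Change 3: A[7] 10 -> -8, delta = -18, sum = 72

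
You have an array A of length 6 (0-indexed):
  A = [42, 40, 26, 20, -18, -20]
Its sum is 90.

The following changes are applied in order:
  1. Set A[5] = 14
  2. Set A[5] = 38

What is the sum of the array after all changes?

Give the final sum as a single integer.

Answer: 148

Derivation:
Initial sum: 90
Change 1: A[5] -20 -> 14, delta = 34, sum = 124
Change 2: A[5] 14 -> 38, delta = 24, sum = 148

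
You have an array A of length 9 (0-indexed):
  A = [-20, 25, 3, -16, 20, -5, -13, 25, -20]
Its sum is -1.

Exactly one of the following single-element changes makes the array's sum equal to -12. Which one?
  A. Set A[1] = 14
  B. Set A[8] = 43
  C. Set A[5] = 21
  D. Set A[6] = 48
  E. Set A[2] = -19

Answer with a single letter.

Option A: A[1] 25->14, delta=-11, new_sum=-1+(-11)=-12 <-- matches target
Option B: A[8] -20->43, delta=63, new_sum=-1+(63)=62
Option C: A[5] -5->21, delta=26, new_sum=-1+(26)=25
Option D: A[6] -13->48, delta=61, new_sum=-1+(61)=60
Option E: A[2] 3->-19, delta=-22, new_sum=-1+(-22)=-23

Answer: A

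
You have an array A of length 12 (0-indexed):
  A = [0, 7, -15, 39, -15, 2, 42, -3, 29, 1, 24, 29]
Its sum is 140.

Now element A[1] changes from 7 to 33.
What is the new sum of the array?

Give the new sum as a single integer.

Answer: 166

Derivation:
Old value at index 1: 7
New value at index 1: 33
Delta = 33 - 7 = 26
New sum = old_sum + delta = 140 + (26) = 166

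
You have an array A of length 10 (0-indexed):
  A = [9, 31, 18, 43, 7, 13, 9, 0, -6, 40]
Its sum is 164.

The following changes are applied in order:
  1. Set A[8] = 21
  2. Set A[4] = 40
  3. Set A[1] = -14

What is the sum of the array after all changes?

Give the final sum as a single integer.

Initial sum: 164
Change 1: A[8] -6 -> 21, delta = 27, sum = 191
Change 2: A[4] 7 -> 40, delta = 33, sum = 224
Change 3: A[1] 31 -> -14, delta = -45, sum = 179

Answer: 179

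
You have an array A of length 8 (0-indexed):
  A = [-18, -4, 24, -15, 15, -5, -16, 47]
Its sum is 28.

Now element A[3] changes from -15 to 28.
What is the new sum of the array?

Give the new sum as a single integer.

Old value at index 3: -15
New value at index 3: 28
Delta = 28 - -15 = 43
New sum = old_sum + delta = 28 + (43) = 71

Answer: 71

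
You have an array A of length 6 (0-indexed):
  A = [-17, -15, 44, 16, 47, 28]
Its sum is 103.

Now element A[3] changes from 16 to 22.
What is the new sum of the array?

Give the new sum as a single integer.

Old value at index 3: 16
New value at index 3: 22
Delta = 22 - 16 = 6
New sum = old_sum + delta = 103 + (6) = 109

Answer: 109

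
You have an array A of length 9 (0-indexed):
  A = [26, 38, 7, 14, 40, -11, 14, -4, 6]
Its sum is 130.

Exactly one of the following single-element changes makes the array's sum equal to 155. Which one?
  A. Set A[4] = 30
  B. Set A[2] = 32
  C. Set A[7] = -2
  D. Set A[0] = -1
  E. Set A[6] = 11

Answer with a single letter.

Answer: B

Derivation:
Option A: A[4] 40->30, delta=-10, new_sum=130+(-10)=120
Option B: A[2] 7->32, delta=25, new_sum=130+(25)=155 <-- matches target
Option C: A[7] -4->-2, delta=2, new_sum=130+(2)=132
Option D: A[0] 26->-1, delta=-27, new_sum=130+(-27)=103
Option E: A[6] 14->11, delta=-3, new_sum=130+(-3)=127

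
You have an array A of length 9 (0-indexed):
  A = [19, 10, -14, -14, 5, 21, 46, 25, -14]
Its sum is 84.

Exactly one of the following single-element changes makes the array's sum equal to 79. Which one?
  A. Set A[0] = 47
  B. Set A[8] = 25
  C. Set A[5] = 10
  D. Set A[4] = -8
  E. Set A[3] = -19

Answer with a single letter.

Option A: A[0] 19->47, delta=28, new_sum=84+(28)=112
Option B: A[8] -14->25, delta=39, new_sum=84+(39)=123
Option C: A[5] 21->10, delta=-11, new_sum=84+(-11)=73
Option D: A[4] 5->-8, delta=-13, new_sum=84+(-13)=71
Option E: A[3] -14->-19, delta=-5, new_sum=84+(-5)=79 <-- matches target

Answer: E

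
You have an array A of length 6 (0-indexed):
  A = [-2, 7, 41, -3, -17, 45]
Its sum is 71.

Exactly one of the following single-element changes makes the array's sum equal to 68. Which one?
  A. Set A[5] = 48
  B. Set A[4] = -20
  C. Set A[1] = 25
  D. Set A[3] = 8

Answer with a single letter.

Option A: A[5] 45->48, delta=3, new_sum=71+(3)=74
Option B: A[4] -17->-20, delta=-3, new_sum=71+(-3)=68 <-- matches target
Option C: A[1] 7->25, delta=18, new_sum=71+(18)=89
Option D: A[3] -3->8, delta=11, new_sum=71+(11)=82

Answer: B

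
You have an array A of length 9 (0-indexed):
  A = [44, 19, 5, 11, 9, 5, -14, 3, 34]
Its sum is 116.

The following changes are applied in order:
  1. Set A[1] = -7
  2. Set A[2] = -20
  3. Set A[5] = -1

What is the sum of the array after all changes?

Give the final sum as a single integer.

Initial sum: 116
Change 1: A[1] 19 -> -7, delta = -26, sum = 90
Change 2: A[2] 5 -> -20, delta = -25, sum = 65
Change 3: A[5] 5 -> -1, delta = -6, sum = 59

Answer: 59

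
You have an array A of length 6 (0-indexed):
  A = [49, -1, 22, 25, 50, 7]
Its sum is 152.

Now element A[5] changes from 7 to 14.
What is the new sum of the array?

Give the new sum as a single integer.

Old value at index 5: 7
New value at index 5: 14
Delta = 14 - 7 = 7
New sum = old_sum + delta = 152 + (7) = 159

Answer: 159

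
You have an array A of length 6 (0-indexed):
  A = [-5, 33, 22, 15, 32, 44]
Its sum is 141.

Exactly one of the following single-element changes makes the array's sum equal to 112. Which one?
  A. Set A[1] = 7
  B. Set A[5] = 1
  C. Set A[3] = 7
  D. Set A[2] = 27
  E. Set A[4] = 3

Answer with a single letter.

Answer: E

Derivation:
Option A: A[1] 33->7, delta=-26, new_sum=141+(-26)=115
Option B: A[5] 44->1, delta=-43, new_sum=141+(-43)=98
Option C: A[3] 15->7, delta=-8, new_sum=141+(-8)=133
Option D: A[2] 22->27, delta=5, new_sum=141+(5)=146
Option E: A[4] 32->3, delta=-29, new_sum=141+(-29)=112 <-- matches target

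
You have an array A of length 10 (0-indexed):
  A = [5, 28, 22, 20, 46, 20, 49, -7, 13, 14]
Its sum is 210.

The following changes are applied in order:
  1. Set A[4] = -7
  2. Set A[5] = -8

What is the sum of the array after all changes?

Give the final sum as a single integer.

Answer: 129

Derivation:
Initial sum: 210
Change 1: A[4] 46 -> -7, delta = -53, sum = 157
Change 2: A[5] 20 -> -8, delta = -28, sum = 129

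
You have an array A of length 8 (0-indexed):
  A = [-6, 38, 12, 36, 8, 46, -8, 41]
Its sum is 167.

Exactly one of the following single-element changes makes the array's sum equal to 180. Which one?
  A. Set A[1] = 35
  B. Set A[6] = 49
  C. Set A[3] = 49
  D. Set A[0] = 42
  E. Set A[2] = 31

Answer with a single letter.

Option A: A[1] 38->35, delta=-3, new_sum=167+(-3)=164
Option B: A[6] -8->49, delta=57, new_sum=167+(57)=224
Option C: A[3] 36->49, delta=13, new_sum=167+(13)=180 <-- matches target
Option D: A[0] -6->42, delta=48, new_sum=167+(48)=215
Option E: A[2] 12->31, delta=19, new_sum=167+(19)=186

Answer: C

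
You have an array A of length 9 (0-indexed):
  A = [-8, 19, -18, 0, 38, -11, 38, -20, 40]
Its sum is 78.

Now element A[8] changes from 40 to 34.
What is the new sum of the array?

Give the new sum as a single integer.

Old value at index 8: 40
New value at index 8: 34
Delta = 34 - 40 = -6
New sum = old_sum + delta = 78 + (-6) = 72

Answer: 72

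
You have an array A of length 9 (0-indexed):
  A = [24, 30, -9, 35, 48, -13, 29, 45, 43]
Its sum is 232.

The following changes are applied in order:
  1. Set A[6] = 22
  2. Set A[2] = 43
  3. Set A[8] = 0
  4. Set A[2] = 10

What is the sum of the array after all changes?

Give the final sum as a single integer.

Answer: 201

Derivation:
Initial sum: 232
Change 1: A[6] 29 -> 22, delta = -7, sum = 225
Change 2: A[2] -9 -> 43, delta = 52, sum = 277
Change 3: A[8] 43 -> 0, delta = -43, sum = 234
Change 4: A[2] 43 -> 10, delta = -33, sum = 201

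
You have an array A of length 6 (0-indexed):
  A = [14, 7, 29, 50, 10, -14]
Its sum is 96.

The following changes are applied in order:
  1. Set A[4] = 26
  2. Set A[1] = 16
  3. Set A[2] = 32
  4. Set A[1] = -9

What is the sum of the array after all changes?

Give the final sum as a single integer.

Initial sum: 96
Change 1: A[4] 10 -> 26, delta = 16, sum = 112
Change 2: A[1] 7 -> 16, delta = 9, sum = 121
Change 3: A[2] 29 -> 32, delta = 3, sum = 124
Change 4: A[1] 16 -> -9, delta = -25, sum = 99

Answer: 99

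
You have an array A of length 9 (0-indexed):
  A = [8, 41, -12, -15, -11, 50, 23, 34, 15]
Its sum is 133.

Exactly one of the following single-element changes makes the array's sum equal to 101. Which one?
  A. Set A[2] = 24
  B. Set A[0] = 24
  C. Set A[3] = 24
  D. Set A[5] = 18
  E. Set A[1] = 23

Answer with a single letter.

Option A: A[2] -12->24, delta=36, new_sum=133+(36)=169
Option B: A[0] 8->24, delta=16, new_sum=133+(16)=149
Option C: A[3] -15->24, delta=39, new_sum=133+(39)=172
Option D: A[5] 50->18, delta=-32, new_sum=133+(-32)=101 <-- matches target
Option E: A[1] 41->23, delta=-18, new_sum=133+(-18)=115

Answer: D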